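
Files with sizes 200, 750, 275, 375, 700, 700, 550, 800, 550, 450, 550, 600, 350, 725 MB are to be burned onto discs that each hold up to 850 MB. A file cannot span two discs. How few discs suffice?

Total = 800 + 750 + 725 + 700 + 700 + 600 + 550 + 550 + 550 + 450 + 375 + 350 + 275 + 200 = 7575 MB.
Lower bound: ⌈7575/850⌉ = 9 discs.
Also, 10 files each exceed 425 MB, and no two of those can share a disc, so at least 10 discs are needed.
A packing using 11 discs:
  disc 1: 800 = 800
  disc 2: 750 = 750
  disc 3: 725 = 725
  disc 4: 700 = 700
  disc 5: 700 = 700
  disc 6: 600 + 200 = 800
  disc 7: 550 + 275 = 825
  disc 8: 550 = 550
  disc 9: 550 = 550
  disc 10: 450 + 375 = 825
  disc 11: 350 = 350
No arrangement into 10 discs stays within capacity, so 11 is optimal.

11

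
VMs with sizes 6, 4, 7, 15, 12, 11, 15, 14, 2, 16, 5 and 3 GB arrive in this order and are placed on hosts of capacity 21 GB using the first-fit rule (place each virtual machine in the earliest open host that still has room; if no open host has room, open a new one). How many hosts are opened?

  6 → host 1 (new)  [load 6/21]
  4 → host 1  [load 10/21]
  7 → host 1  [load 17/21]
  15 → host 2 (new)  [load 15/21]
  12 → host 3 (new)  [load 12/21]
  11 → host 4 (new)  [load 11/21]
  15 → host 5 (new)  [load 15/21]
  14 → host 6 (new)  [load 14/21]
  2 → host 1  [load 19/21]
  16 → host 7 (new)  [load 16/21]
  5 → host 2  [load 20/21]
  3 → host 3  [load 15/21]
7 hosts opened.

7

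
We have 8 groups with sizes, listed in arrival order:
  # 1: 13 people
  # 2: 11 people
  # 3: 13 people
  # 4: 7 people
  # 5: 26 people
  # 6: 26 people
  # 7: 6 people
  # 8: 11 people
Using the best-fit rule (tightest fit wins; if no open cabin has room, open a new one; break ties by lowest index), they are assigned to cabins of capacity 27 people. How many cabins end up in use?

  13 → cabin 1 (new)  [load 13/27]
  11 → cabin 1  [load 24/27]
  13 → cabin 2 (new)  [load 13/27]
  7 → cabin 2  [load 20/27]
  26 → cabin 3 (new)  [load 26/27]
  26 → cabin 4 (new)  [load 26/27]
  6 → cabin 2  [load 26/27]
  11 → cabin 5 (new)  [load 11/27]
5 cabins opened.

5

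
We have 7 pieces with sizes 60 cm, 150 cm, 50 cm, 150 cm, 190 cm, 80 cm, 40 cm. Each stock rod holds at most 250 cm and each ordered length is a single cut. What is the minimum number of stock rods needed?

Total = 190 + 150 + 150 + 80 + 60 + 50 + 40 = 720 cm.
Lower bound: ⌈720/250⌉ = 3 stock rods.
A packing using 3 stock rods:
  stock rod 1: 190 + 60 = 250
  stock rod 2: 150 + 80 = 230
  stock rod 3: 150 + 50 + 40 = 240
This matches the lower bound, so 3 is optimal.

3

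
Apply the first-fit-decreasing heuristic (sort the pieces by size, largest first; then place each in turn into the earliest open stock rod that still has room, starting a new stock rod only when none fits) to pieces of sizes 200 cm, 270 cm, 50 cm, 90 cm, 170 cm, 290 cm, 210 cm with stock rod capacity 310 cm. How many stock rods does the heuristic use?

5

Sorted descending: 290, 270, 210, 200, 170, 90, 50.
  290 → stock rod 1 (new)  [load 290/310]
  270 → stock rod 2 (new)  [load 270/310]
  210 → stock rod 3 (new)  [load 210/310]
  200 → stock rod 4 (new)  [load 200/310]
  170 → stock rod 5 (new)  [load 170/310]
  90 → stock rod 3  [load 300/310]
  50 → stock rod 4  [load 250/310]
5 stock rods opened.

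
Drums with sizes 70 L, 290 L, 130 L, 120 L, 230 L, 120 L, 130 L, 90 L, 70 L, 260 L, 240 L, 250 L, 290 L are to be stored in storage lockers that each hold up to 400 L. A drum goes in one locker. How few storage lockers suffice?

7

Total = 290 + 290 + 260 + 250 + 240 + 230 + 130 + 130 + 120 + 120 + 90 + 70 + 70 = 2290 L.
Lower bound: ⌈2290/400⌉ = 6 storage lockers.
A packing using 7 storage lockers:
  locker 1: 290 + 90 = 380
  locker 2: 290 + 70 = 360
  locker 3: 260 + 130 = 390
  locker 4: 250 + 130 = 380
  locker 5: 240 + 120 = 360
  locker 6: 230 + 120 = 350
  locker 7: 70 = 70
No arrangement into 6 storage lockers stays within capacity, so 7 is optimal.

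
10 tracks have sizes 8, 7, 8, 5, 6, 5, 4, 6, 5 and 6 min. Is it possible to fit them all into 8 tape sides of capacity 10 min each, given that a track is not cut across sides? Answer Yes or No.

A valid assignment using 8 tape sides:
  side 1: 8 = 8
  side 2: 8 = 8
  side 3: 7 = 7
  side 4: 6 + 4 = 10
  side 5: 6 = 6
  side 6: 6 = 6
  side 7: 5 + 5 = 10
  side 8: 5 = 5
Every load is within 10 min, so 8 tape sides suffice.

Yes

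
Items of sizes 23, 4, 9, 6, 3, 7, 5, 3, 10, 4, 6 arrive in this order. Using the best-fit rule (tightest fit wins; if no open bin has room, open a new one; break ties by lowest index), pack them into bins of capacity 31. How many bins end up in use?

  23 → bin 1 (new)  [load 23/31]
  4 → bin 1  [load 27/31]
  9 → bin 2 (new)  [load 9/31]
  6 → bin 2  [load 15/31]
  3 → bin 1  [load 30/31]
  7 → bin 2  [load 22/31]
  5 → bin 2  [load 27/31]
  3 → bin 2  [load 30/31]
  10 → bin 3 (new)  [load 10/31]
  4 → bin 3  [load 14/31]
  6 → bin 3  [load 20/31]
3 bins opened.

3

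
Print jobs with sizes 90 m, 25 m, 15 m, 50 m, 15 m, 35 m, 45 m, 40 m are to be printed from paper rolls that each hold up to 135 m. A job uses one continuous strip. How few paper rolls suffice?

3

Total = 90 + 50 + 45 + 40 + 35 + 25 + 15 + 15 = 315 m.
Lower bound: ⌈315/135⌉ = 3 paper rolls.
A packing using 3 paper rolls:
  roll 1: 90 + 45 = 135
  roll 2: 50 + 40 + 35 = 125
  roll 3: 25 + 15 + 15 = 55
This matches the lower bound, so 3 is optimal.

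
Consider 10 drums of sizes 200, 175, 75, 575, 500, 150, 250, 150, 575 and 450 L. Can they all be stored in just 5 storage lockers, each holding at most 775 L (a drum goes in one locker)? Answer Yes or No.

A valid assignment using 5 storage lockers:
  locker 1: 575 + 200 = 775
  locker 2: 575 + 175 = 750
  locker 3: 500 + 250 = 750
  locker 4: 450 + 150 + 150 = 750
  locker 5: 75 = 75
Every load is within 775 L, so 5 storage lockers suffice.

Yes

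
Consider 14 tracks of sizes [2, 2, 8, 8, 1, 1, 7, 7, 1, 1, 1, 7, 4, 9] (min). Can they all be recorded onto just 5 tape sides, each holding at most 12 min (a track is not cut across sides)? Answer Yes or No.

Total = 59 min; ⌈59/12⌉ = 5.
6 tracks each exceed half the capacity and cannot share a side, forcing at least 6 tape sides.
At least 6 tape sides are required, but only 5 are allowed.

No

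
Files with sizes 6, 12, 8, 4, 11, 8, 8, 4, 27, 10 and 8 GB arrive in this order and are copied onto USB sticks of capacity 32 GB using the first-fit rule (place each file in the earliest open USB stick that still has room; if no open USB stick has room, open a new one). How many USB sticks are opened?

  6 → USB stick 1 (new)  [load 6/32]
  12 → USB stick 1  [load 18/32]
  8 → USB stick 1  [load 26/32]
  4 → USB stick 1  [load 30/32]
  11 → USB stick 2 (new)  [load 11/32]
  8 → USB stick 2  [load 19/32]
  8 → USB stick 2  [load 27/32]
  4 → USB stick 2  [load 31/32]
  27 → USB stick 3 (new)  [load 27/32]
  10 → USB stick 4 (new)  [load 10/32]
  8 → USB stick 4  [load 18/32]
4 USB sticks opened.

4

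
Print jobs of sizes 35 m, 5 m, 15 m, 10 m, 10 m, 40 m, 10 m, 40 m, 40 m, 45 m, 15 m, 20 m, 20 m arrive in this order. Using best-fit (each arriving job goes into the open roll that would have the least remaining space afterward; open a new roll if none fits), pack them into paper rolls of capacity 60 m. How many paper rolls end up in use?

  35 → roll 1 (new)  [load 35/60]
  5 → roll 1  [load 40/60]
  15 → roll 1  [load 55/60]
  10 → roll 2 (new)  [load 10/60]
  10 → roll 2  [load 20/60]
  40 → roll 2  [load 60/60]
  10 → roll 3 (new)  [load 10/60]
  40 → roll 3  [load 50/60]
  40 → roll 4 (new)  [load 40/60]
  45 → roll 5 (new)  [load 45/60]
  15 → roll 5  [load 60/60]
  20 → roll 4  [load 60/60]
  20 → roll 6 (new)  [load 20/60]
6 paper rolls opened.

6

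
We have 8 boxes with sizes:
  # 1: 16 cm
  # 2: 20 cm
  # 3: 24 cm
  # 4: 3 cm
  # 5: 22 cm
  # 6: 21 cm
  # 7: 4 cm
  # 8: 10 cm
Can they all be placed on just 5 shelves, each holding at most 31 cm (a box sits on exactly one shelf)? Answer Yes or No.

Yes

A valid assignment using 5 shelves:
  shelf 1: 24 + 4 + 3 = 31
  shelf 2: 22 = 22
  shelf 3: 21 + 10 = 31
  shelf 4: 20 = 20
  shelf 5: 16 = 16
Every load is within 31 cm, so 5 shelves suffice.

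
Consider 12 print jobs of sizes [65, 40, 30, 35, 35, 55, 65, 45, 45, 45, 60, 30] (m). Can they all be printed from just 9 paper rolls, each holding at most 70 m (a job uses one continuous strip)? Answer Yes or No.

No

Total = 550 m; ⌈550/70⌉ = 8.
The bound of 8 does not rule out 9, but exhaustive search shows no assignment into 9 paper rolls of capacity 70 m exists — the minimum is 10.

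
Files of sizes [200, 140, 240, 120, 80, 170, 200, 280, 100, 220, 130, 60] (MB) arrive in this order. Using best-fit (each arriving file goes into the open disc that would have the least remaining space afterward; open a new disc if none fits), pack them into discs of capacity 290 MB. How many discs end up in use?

8

  200 → disc 1 (new)  [load 200/290]
  140 → disc 2 (new)  [load 140/290]
  240 → disc 3 (new)  [load 240/290]
  120 → disc 2  [load 260/290]
  80 → disc 1  [load 280/290]
  170 → disc 4 (new)  [load 170/290]
  200 → disc 5 (new)  [load 200/290]
  280 → disc 6 (new)  [load 280/290]
  100 → disc 4  [load 270/290]
  220 → disc 7 (new)  [load 220/290]
  130 → disc 8 (new)  [load 130/290]
  60 → disc 7  [load 280/290]
8 discs opened.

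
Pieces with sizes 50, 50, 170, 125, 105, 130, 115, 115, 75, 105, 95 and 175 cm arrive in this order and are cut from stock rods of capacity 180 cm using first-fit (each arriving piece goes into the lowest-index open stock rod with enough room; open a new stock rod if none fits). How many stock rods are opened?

  50 → stock rod 1 (new)  [load 50/180]
  50 → stock rod 1  [load 100/180]
  170 → stock rod 2 (new)  [load 170/180]
  125 → stock rod 3 (new)  [load 125/180]
  105 → stock rod 4 (new)  [load 105/180]
  130 → stock rod 5 (new)  [load 130/180]
  115 → stock rod 6 (new)  [load 115/180]
  115 → stock rod 7 (new)  [load 115/180]
  75 → stock rod 1  [load 175/180]
  105 → stock rod 8 (new)  [load 105/180]
  95 → stock rod 9 (new)  [load 95/180]
  175 → stock rod 10 (new)  [load 175/180]
10 stock rods opened.

10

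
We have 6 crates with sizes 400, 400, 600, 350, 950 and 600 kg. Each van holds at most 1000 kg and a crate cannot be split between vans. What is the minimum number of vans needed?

Total = 950 + 600 + 600 + 400 + 400 + 350 = 3300 kg.
Lower bound: ⌈3300/1000⌉ = 4 vans.
A packing using 4 vans:
  van 1: 950 = 950
  van 2: 600 + 400 = 1000
  van 3: 600 + 400 = 1000
  van 4: 350 = 350
This matches the lower bound, so 4 is optimal.

4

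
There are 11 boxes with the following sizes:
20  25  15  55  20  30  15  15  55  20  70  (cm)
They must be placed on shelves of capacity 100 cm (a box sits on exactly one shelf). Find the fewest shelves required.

4

Total = 70 + 55 + 55 + 30 + 25 + 20 + 20 + 20 + 15 + 15 + 15 = 340 cm.
Lower bound: ⌈340/100⌉ = 4 shelves.
A packing using 4 shelves:
  shelf 1: 70 + 30 = 100
  shelf 2: 55 + 25 + 20 = 100
  shelf 3: 55 + 20 + 20 = 95
  shelf 4: 15 + 15 + 15 = 45
This matches the lower bound, so 4 is optimal.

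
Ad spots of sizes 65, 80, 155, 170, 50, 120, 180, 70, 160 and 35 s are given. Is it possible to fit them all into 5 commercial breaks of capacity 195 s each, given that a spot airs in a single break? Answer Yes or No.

No

Total = 1085 s; ⌈1085/195⌉ = 6.
At least 6 commercial breaks are required, but only 5 are allowed.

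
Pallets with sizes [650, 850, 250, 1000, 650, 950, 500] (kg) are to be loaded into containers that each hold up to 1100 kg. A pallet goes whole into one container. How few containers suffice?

6

Total = 1000 + 950 + 850 + 650 + 650 + 500 + 250 = 4850 kg.
Lower bound: ⌈4850/1100⌉ = 5 containers.
A packing using 6 containers:
  container 1: 1000 = 1000
  container 2: 950 = 950
  container 3: 850 + 250 = 1100
  container 4: 650 = 650
  container 5: 650 = 650
  container 6: 500 = 500
No arrangement into 5 containers stays within capacity, so 6 is optimal.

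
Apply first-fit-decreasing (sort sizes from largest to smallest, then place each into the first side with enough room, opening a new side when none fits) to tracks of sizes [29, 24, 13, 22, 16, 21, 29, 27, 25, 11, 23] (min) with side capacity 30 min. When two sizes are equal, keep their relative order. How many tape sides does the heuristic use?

Sorted descending: 29, 29, 27, 25, 24, 23, 22, 21, 16, 13, 11.
  29 → side 1 (new)  [load 29/30]
  29 → side 2 (new)  [load 29/30]
  27 → side 3 (new)  [load 27/30]
  25 → side 4 (new)  [load 25/30]
  24 → side 5 (new)  [load 24/30]
  23 → side 6 (new)  [load 23/30]
  22 → side 7 (new)  [load 22/30]
  21 → side 8 (new)  [load 21/30]
  16 → side 9 (new)  [load 16/30]
  13 → side 9  [load 29/30]
  11 → side 10 (new)  [load 11/30]
10 tape sides opened.

10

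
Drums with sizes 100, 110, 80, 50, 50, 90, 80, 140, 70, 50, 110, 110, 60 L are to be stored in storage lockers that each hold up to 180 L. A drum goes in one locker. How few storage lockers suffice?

7

Total = 140 + 110 + 110 + 110 + 100 + 90 + 80 + 80 + 70 + 60 + 50 + 50 + 50 = 1100 L.
Lower bound: ⌈1100/180⌉ = 7 storage lockers.
A packing using 7 storage lockers:
  locker 1: 140 = 140
  locker 2: 110 + 70 = 180
  locker 3: 110 + 60 = 170
  locker 4: 110 + 50 = 160
  locker 5: 100 + 80 = 180
  locker 6: 90 + 80 = 170
  locker 7: 50 + 50 = 100
This matches the lower bound, so 7 is optimal.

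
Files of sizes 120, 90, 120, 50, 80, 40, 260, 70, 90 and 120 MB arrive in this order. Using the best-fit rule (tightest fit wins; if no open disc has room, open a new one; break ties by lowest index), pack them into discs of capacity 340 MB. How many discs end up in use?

  120 → disc 1 (new)  [load 120/340]
  90 → disc 1  [load 210/340]
  120 → disc 1  [load 330/340]
  50 → disc 2 (new)  [load 50/340]
  80 → disc 2  [load 130/340]
  40 → disc 2  [load 170/340]
  260 → disc 3 (new)  [load 260/340]
  70 → disc 3  [load 330/340]
  90 → disc 2  [load 260/340]
  120 → disc 4 (new)  [load 120/340]
4 discs opened.

4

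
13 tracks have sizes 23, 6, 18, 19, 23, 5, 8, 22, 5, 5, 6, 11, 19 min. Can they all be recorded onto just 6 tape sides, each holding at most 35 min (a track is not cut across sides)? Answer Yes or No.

A valid assignment using 6 tape sides:
  side 1: 23 + 11 = 34
  side 2: 23 + 8 = 31
  side 3: 22 + 6 + 6 = 34
  side 4: 19 + 5 + 5 + 5 = 34
  side 5: 19 = 19
  side 6: 18 = 18
Every load is within 35 min, so 6 tape sides suffice.

Yes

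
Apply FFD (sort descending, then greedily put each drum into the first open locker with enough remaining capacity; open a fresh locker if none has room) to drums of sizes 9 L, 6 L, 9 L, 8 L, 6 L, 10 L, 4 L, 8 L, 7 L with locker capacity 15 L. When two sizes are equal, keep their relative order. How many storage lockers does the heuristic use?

Sorted descending: 10, 9, 9, 8, 8, 7, 6, 6, 4.
  10 → locker 1 (new)  [load 10/15]
  9 → locker 2 (new)  [load 9/15]
  9 → locker 3 (new)  [load 9/15]
  8 → locker 4 (new)  [load 8/15]
  8 → locker 5 (new)  [load 8/15]
  7 → locker 4  [load 15/15]
  6 → locker 2  [load 15/15]
  6 → locker 3  [load 15/15]
  4 → locker 1  [load 14/15]
5 storage lockers opened.

5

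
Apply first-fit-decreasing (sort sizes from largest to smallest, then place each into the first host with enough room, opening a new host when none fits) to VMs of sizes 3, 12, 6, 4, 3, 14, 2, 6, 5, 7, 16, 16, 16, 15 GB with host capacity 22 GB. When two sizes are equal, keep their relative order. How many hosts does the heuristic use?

6

Sorted descending: 16, 16, 16, 15, 14, 12, 7, 6, 6, 5, 4, 3, 3, 2.
  16 → host 1 (new)  [load 16/22]
  16 → host 2 (new)  [load 16/22]
  16 → host 3 (new)  [load 16/22]
  15 → host 4 (new)  [load 15/22]
  14 → host 5 (new)  [load 14/22]
  12 → host 6 (new)  [load 12/22]
  7 → host 4  [load 22/22]
  6 → host 1  [load 22/22]
  6 → host 2  [load 22/22]
  5 → host 3  [load 21/22]
  4 → host 5  [load 18/22]
  3 → host 5  [load 21/22]
  3 → host 6  [load 15/22]
  2 → host 6  [load 17/22]
6 hosts opened.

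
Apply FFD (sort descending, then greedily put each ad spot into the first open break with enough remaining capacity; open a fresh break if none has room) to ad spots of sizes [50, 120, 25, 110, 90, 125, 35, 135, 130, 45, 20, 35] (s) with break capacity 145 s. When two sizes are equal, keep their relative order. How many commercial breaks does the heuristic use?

7

Sorted descending: 135, 130, 125, 120, 110, 90, 50, 45, 35, 35, 25, 20.
  135 → break 1 (new)  [load 135/145]
  130 → break 2 (new)  [load 130/145]
  125 → break 3 (new)  [load 125/145]
  120 → break 4 (new)  [load 120/145]
  110 → break 5 (new)  [load 110/145]
  90 → break 6 (new)  [load 90/145]
  50 → break 6  [load 140/145]
  45 → break 7 (new)  [load 45/145]
  35 → break 5  [load 145/145]
  35 → break 7  [load 80/145]
  25 → break 4  [load 145/145]
  20 → break 3  [load 145/145]
7 commercial breaks opened.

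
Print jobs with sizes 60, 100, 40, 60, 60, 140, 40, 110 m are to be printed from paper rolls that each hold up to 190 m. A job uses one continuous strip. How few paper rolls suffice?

4

Total = 140 + 110 + 100 + 60 + 60 + 60 + 40 + 40 = 610 m.
Lower bound: ⌈610/190⌉ = 4 paper rolls.
A packing using 4 paper rolls:
  roll 1: 140 + 40 = 180
  roll 2: 110 + 60 = 170
  roll 3: 100 + 60 = 160
  roll 4: 60 + 40 = 100
This matches the lower bound, so 4 is optimal.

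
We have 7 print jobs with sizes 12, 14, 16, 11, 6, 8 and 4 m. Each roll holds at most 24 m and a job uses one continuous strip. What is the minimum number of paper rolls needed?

Total = 16 + 14 + 12 + 11 + 8 + 6 + 4 = 71 m.
Lower bound: ⌈71/24⌉ = 3 paper rolls.
A packing using 3 paper rolls:
  roll 1: 16 + 8 = 24
  roll 2: 14 + 6 + 4 = 24
  roll 3: 12 + 11 = 23
This matches the lower bound, so 3 is optimal.

3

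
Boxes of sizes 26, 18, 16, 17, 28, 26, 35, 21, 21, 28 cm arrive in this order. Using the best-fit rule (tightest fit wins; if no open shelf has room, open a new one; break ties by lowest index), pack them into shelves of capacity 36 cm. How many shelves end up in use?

  26 → shelf 1 (new)  [load 26/36]
  18 → shelf 2 (new)  [load 18/36]
  16 → shelf 2  [load 34/36]
  17 → shelf 3 (new)  [load 17/36]
  28 → shelf 4 (new)  [load 28/36]
  26 → shelf 5 (new)  [load 26/36]
  35 → shelf 6 (new)  [load 35/36]
  21 → shelf 7 (new)  [load 21/36]
  21 → shelf 8 (new)  [load 21/36]
  28 → shelf 9 (new)  [load 28/36]
9 shelves opened.

9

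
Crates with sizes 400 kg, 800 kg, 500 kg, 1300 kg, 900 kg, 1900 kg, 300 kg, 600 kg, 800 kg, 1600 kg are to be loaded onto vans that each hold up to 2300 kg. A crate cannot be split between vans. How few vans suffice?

Total = 1900 + 1600 + 1300 + 900 + 800 + 800 + 600 + 500 + 400 + 300 = 9100 kg.
Lower bound: ⌈9100/2300⌉ = 4 vans.
A packing using 5 vans:
  van 1: 1900 + 400 = 2300
  van 2: 1600 + 600 = 2200
  van 3: 1300 + 900 = 2200
  van 4: 800 + 800 + 500 = 2100
  van 5: 300 = 300
No arrangement into 4 vans stays within capacity, so 5 is optimal.

5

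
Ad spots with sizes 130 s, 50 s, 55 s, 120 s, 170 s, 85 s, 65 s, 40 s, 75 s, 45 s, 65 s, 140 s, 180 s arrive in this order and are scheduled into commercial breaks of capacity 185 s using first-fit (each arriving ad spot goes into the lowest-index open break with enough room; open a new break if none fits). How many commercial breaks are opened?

  130 → break 1 (new)  [load 130/185]
  50 → break 1  [load 180/185]
  55 → break 2 (new)  [load 55/185]
  120 → break 2  [load 175/185]
  170 → break 3 (new)  [load 170/185]
  85 → break 4 (new)  [load 85/185]
  65 → break 4  [load 150/185]
  40 → break 5 (new)  [load 40/185]
  75 → break 5  [load 115/185]
  45 → break 5  [load 160/185]
  65 → break 6 (new)  [load 65/185]
  140 → break 7 (new)  [load 140/185]
  180 → break 8 (new)  [load 180/185]
8 commercial breaks opened.

8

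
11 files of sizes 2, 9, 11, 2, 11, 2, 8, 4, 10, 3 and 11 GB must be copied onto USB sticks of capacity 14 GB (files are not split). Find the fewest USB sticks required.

Total = 11 + 11 + 11 + 10 + 9 + 8 + 4 + 3 + 2 + 2 + 2 = 73 GB.
Lower bound: ⌈73/14⌉ = 6 USB sticks.
A packing using 6 USB sticks:
  USB stick 1: 11 + 3 = 14
  USB stick 2: 11 + 2 = 13
  USB stick 3: 11 + 2 = 13
  USB stick 4: 10 + 4 = 14
  USB stick 5: 9 + 2 = 11
  USB stick 6: 8 = 8
This matches the lower bound, so 6 is optimal.

6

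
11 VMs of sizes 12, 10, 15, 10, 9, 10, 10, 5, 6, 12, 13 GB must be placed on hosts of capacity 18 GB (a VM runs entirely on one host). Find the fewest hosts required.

9

Total = 15 + 13 + 12 + 12 + 10 + 10 + 10 + 10 + 9 + 6 + 5 = 112 GB.
Lower bound: ⌈112/18⌉ = 7 hosts.
Also, 8 VMs each exceed 9 GB, and no two of those can share a host, so at least 8 hosts are needed.
A packing using 9 hosts:
  host 1: 15 = 15
  host 2: 13 + 5 = 18
  host 3: 12 + 6 = 18
  host 4: 12 = 12
  host 5: 10 = 10
  host 6: 10 = 10
  host 7: 10 = 10
  host 8: 10 = 10
  host 9: 9 = 9
No arrangement into 8 hosts stays within capacity, so 9 is optimal.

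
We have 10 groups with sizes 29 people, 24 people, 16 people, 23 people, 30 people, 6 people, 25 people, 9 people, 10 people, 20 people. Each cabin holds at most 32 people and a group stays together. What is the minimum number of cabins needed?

Total = 30 + 29 + 25 + 24 + 23 + 20 + 16 + 10 + 9 + 6 = 192 people.
Lower bound: ⌈192/32⌉ = 6 cabins.
A packing using 7 cabins:
  cabin 1: 30 = 30
  cabin 2: 29 = 29
  cabin 3: 25 + 6 = 31
  cabin 4: 24 = 24
  cabin 5: 23 + 9 = 32
  cabin 6: 20 + 10 = 30
  cabin 7: 16 = 16
No arrangement into 6 cabins stays within capacity, so 7 is optimal.

7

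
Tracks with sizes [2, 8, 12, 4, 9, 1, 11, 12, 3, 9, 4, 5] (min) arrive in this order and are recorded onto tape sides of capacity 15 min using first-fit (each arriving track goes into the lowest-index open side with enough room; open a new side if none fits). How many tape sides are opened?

  2 → side 1 (new)  [load 2/15]
  8 → side 1  [load 10/15]
  12 → side 2 (new)  [load 12/15]
  4 → side 1  [load 14/15]
  9 → side 3 (new)  [load 9/15]
  1 → side 1  [load 15/15]
  11 → side 4 (new)  [load 11/15]
  12 → side 5 (new)  [load 12/15]
  3 → side 2  [load 15/15]
  9 → side 6 (new)  [load 9/15]
  4 → side 3  [load 13/15]
  5 → side 6  [load 14/15]
6 tape sides opened.

6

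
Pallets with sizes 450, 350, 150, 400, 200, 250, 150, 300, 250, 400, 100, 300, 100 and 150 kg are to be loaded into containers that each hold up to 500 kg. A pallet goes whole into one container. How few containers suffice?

8

Total = 450 + 400 + 400 + 350 + 300 + 300 + 250 + 250 + 200 + 150 + 150 + 150 + 100 + 100 = 3550 kg.
Lower bound: ⌈3550/500⌉ = 8 containers.
A packing using 8 containers:
  container 1: 450 = 450
  container 2: 400 + 100 = 500
  container 3: 400 + 100 = 500
  container 4: 350 + 150 = 500
  container 5: 300 + 200 = 500
  container 6: 300 + 150 = 450
  container 7: 250 + 250 = 500
  container 8: 150 = 150
This matches the lower bound, so 8 is optimal.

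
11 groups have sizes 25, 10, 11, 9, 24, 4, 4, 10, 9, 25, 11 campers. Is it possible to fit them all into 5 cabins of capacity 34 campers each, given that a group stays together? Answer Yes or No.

A valid assignment using 5 cabins:
  cabin 1: 25 + 9 = 34
  cabin 2: 25 + 9 = 34
  cabin 3: 24 + 10 = 34
  cabin 4: 11 + 11 + 10 = 32
  cabin 5: 4 + 4 = 8
Every load is within 34 campers, so 5 cabins suffice.

Yes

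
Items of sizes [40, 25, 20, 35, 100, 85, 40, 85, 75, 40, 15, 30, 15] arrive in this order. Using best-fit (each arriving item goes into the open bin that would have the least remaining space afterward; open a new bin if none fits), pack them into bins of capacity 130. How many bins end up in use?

  40 → bin 1 (new)  [load 40/130]
  25 → bin 1  [load 65/130]
  20 → bin 1  [load 85/130]
  35 → bin 1  [load 120/130]
  100 → bin 2 (new)  [load 100/130]
  85 → bin 3 (new)  [load 85/130]
  40 → bin 3  [load 125/130]
  85 → bin 4 (new)  [load 85/130]
  75 → bin 5 (new)  [load 75/130]
  40 → bin 4  [load 125/130]
  15 → bin 2  [load 115/130]
  30 → bin 5  [load 105/130]
  15 → bin 2  [load 130/130]
5 bins opened.

5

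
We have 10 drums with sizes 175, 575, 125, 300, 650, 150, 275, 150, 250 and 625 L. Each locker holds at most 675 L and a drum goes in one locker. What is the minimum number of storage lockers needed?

6

Total = 650 + 625 + 575 + 300 + 275 + 250 + 175 + 150 + 150 + 125 = 3275 L.
Lower bound: ⌈3275/675⌉ = 5 storage lockers.
A packing using 6 storage lockers:
  locker 1: 650 = 650
  locker 2: 625 = 625
  locker 3: 575 = 575
  locker 4: 300 + 275 = 575
  locker 5: 250 + 175 + 150 = 575
  locker 6: 150 + 125 = 275
No arrangement into 5 storage lockers stays within capacity, so 6 is optimal.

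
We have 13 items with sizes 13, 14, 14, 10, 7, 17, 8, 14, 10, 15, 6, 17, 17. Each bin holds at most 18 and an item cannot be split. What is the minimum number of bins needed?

11

Total = 17 + 17 + 17 + 15 + 14 + 14 + 14 + 13 + 10 + 10 + 8 + 7 + 6 = 162.
Lower bound: ⌈162/18⌉ = 9 bins.
Also, 10 items each exceed 9, and no two of those can share a bin, so at least 10 bins are needed.
A packing using 11 bins:
  bin 1: 17 = 17
  bin 2: 17 = 17
  bin 3: 17 = 17
  bin 4: 15 = 15
  bin 5: 14 = 14
  bin 6: 14 = 14
  bin 7: 14 = 14
  bin 8: 13 = 13
  bin 9: 10 + 8 = 18
  bin 10: 10 + 7 = 17
  bin 11: 6 = 6
No arrangement into 10 bins stays within capacity, so 11 is optimal.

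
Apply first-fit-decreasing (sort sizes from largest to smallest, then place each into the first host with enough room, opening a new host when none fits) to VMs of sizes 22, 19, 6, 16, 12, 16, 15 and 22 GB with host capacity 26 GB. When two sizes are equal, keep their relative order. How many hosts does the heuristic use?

7

Sorted descending: 22, 22, 19, 16, 16, 15, 12, 6.
  22 → host 1 (new)  [load 22/26]
  22 → host 2 (new)  [load 22/26]
  19 → host 3 (new)  [load 19/26]
  16 → host 4 (new)  [load 16/26]
  16 → host 5 (new)  [load 16/26]
  15 → host 6 (new)  [load 15/26]
  12 → host 7 (new)  [load 12/26]
  6 → host 3  [load 25/26]
7 hosts opened.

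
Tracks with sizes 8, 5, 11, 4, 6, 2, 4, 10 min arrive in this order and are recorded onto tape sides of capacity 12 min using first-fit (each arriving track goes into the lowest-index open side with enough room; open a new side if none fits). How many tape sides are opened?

  8 → side 1 (new)  [load 8/12]
  5 → side 2 (new)  [load 5/12]
  11 → side 3 (new)  [load 11/12]
  4 → side 1  [load 12/12]
  6 → side 2  [load 11/12]
  2 → side 4 (new)  [load 2/12]
  4 → side 4  [load 6/12]
  10 → side 5 (new)  [load 10/12]
5 tape sides opened.

5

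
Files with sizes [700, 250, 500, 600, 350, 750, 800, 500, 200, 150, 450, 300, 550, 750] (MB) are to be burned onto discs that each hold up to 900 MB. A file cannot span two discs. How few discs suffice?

9

Total = 800 + 750 + 750 + 700 + 600 + 550 + 500 + 500 + 450 + 350 + 300 + 250 + 200 + 150 = 6850 MB.
Lower bound: ⌈6850/900⌉ = 8 discs.
A packing using 9 discs:
  disc 1: 800 = 800
  disc 2: 750 + 150 = 900
  disc 3: 750 = 750
  disc 4: 700 + 200 = 900
  disc 5: 600 + 300 = 900
  disc 6: 550 + 350 = 900
  disc 7: 500 + 250 = 750
  disc 8: 500 = 500
  disc 9: 450 = 450
No arrangement into 8 discs stays within capacity, so 9 is optimal.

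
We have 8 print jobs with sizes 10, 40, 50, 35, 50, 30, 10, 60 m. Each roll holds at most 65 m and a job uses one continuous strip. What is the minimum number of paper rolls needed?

5

Total = 60 + 50 + 50 + 40 + 35 + 30 + 10 + 10 = 285 m.
Lower bound: ⌈285/65⌉ = 5 paper rolls.
A packing using 5 paper rolls:
  roll 1: 60 = 60
  roll 2: 50 + 10 = 60
  roll 3: 50 + 10 = 60
  roll 4: 40 = 40
  roll 5: 35 + 30 = 65
This matches the lower bound, so 5 is optimal.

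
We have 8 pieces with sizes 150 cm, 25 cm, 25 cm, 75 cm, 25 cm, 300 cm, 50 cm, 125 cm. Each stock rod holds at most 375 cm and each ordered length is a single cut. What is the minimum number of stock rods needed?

Total = 300 + 150 + 125 + 75 + 50 + 25 + 25 + 25 = 775 cm.
Lower bound: ⌈775/375⌉ = 3 stock rods.
A packing using 3 stock rods:
  stock rod 1: 300 + 75 = 375
  stock rod 2: 150 + 125 + 50 + 25 + 25 = 375
  stock rod 3: 25 = 25
This matches the lower bound, so 3 is optimal.

3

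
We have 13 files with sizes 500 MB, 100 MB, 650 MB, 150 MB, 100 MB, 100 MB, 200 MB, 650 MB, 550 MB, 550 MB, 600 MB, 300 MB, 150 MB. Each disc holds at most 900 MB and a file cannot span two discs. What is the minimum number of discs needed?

Total = 650 + 650 + 600 + 550 + 550 + 500 + 300 + 200 + 150 + 150 + 100 + 100 + 100 = 4600 MB.
Lower bound: ⌈4600/900⌉ = 6 discs.
A packing using 6 discs:
  disc 1: 650 + 200 = 850
  disc 2: 650 + 150 + 100 = 900
  disc 3: 600 + 300 = 900
  disc 4: 550 + 150 + 100 + 100 = 900
  disc 5: 550 = 550
  disc 6: 500 = 500
This matches the lower bound, so 6 is optimal.

6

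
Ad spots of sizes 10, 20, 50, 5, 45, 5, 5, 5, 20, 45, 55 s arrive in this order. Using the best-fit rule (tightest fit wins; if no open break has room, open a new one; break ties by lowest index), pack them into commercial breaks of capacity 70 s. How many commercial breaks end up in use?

  10 → break 1 (new)  [load 10/70]
  20 → break 1  [load 30/70]
  50 → break 2 (new)  [load 50/70]
  5 → break 2  [load 55/70]
  45 → break 3 (new)  [load 45/70]
  5 → break 2  [load 60/70]
  5 → break 2  [load 65/70]
  5 → break 2  [load 70/70]
  20 → break 3  [load 65/70]
  45 → break 4 (new)  [load 45/70]
  55 → break 5 (new)  [load 55/70]
5 commercial breaks opened.

5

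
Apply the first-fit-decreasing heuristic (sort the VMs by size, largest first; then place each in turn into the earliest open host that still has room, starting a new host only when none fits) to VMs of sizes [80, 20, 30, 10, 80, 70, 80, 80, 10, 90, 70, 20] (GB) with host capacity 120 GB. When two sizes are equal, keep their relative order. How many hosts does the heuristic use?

7

Sorted descending: 90, 80, 80, 80, 80, 70, 70, 30, 20, 20, 10, 10.
  90 → host 1 (new)  [load 90/120]
  80 → host 2 (new)  [load 80/120]
  80 → host 3 (new)  [load 80/120]
  80 → host 4 (new)  [load 80/120]
  80 → host 5 (new)  [load 80/120]
  70 → host 6 (new)  [load 70/120]
  70 → host 7 (new)  [load 70/120]
  30 → host 1  [load 120/120]
  20 → host 2  [load 100/120]
  20 → host 2  [load 120/120]
  10 → host 3  [load 90/120]
  10 → host 3  [load 100/120]
7 hosts opened.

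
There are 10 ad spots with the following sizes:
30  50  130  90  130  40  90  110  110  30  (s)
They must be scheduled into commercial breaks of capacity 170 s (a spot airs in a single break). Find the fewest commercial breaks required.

Total = 130 + 130 + 110 + 110 + 90 + 90 + 50 + 40 + 30 + 30 = 810 s.
Lower bound: ⌈810/170⌉ = 5 commercial breaks.
Also, 6 ad spots each exceed 85 s, and no two of those can share a break, so at least 6 commercial breaks are needed.
A packing using 6 commercial breaks:
  break 1: 130 + 40 = 170
  break 2: 130 + 30 = 160
  break 3: 110 + 50 = 160
  break 4: 110 + 30 = 140
  break 5: 90 = 90
  break 6: 90 = 90
This matches the lower bound, so 6 is optimal.

6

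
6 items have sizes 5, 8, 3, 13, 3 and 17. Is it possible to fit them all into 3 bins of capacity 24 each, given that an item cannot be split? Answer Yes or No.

Yes

A valid assignment using 3 bins:
  bin 1: 17 + 5 = 22
  bin 2: 13 + 8 + 3 = 24
  bin 3: 3 = 3
Every load is within 24, so 3 bins suffice.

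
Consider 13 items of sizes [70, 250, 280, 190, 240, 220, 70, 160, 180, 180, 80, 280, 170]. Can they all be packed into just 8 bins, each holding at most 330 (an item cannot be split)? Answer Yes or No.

No

Total = 2370; ⌈2370/330⌉ = 8.
9 items each exceed half the capacity and cannot share a bin, forcing at least 9 bins.
At least 9 bins are required, but only 8 are allowed.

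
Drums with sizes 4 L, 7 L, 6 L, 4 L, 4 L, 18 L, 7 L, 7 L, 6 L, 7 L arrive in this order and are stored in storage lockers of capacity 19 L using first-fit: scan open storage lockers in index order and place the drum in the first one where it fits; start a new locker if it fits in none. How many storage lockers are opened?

  4 → locker 1 (new)  [load 4/19]
  7 → locker 1  [load 11/19]
  6 → locker 1  [load 17/19]
  4 → locker 2 (new)  [load 4/19]
  4 → locker 2  [load 8/19]
  18 → locker 3 (new)  [load 18/19]
  7 → locker 2  [load 15/19]
  7 → locker 4 (new)  [load 7/19]
  6 → locker 4  [load 13/19]
  7 → locker 5 (new)  [load 7/19]
5 storage lockers opened.

5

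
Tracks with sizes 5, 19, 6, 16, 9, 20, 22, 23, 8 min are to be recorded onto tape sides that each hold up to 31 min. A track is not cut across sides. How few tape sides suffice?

5

Total = 23 + 22 + 20 + 19 + 16 + 9 + 8 + 6 + 5 = 128 min.
Lower bound: ⌈128/31⌉ = 5 tape sides.
A packing using 5 tape sides:
  side 1: 23 + 8 = 31
  side 2: 22 + 9 = 31
  side 3: 20 + 6 + 5 = 31
  side 4: 19 = 19
  side 5: 16 = 16
This matches the lower bound, so 5 is optimal.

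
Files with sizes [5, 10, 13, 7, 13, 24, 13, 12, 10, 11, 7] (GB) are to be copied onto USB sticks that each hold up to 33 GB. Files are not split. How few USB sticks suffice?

Total = 24 + 13 + 13 + 13 + 12 + 11 + 10 + 10 + 7 + 7 + 5 = 125 GB.
Lower bound: ⌈125/33⌉ = 4 USB sticks.
A packing using 4 USB sticks:
  USB stick 1: 24 + 7 = 31
  USB stick 2: 13 + 13 + 7 = 33
  USB stick 3: 13 + 12 + 5 = 30
  USB stick 4: 11 + 10 + 10 = 31
This matches the lower bound, so 4 is optimal.

4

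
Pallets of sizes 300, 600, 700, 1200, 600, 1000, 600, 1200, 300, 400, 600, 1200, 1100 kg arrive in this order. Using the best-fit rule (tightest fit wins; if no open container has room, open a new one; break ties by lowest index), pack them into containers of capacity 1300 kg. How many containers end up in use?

8

  300 → container 1 (new)  [load 300/1300]
  600 → container 1  [load 900/1300]
  700 → container 2 (new)  [load 700/1300]
  1200 → container 3 (new)  [load 1200/1300]
  600 → container 2  [load 1300/1300]
  1000 → container 4 (new)  [load 1000/1300]
  600 → container 5 (new)  [load 600/1300]
  1200 → container 6 (new)  [load 1200/1300]
  300 → container 4  [load 1300/1300]
  400 → container 1  [load 1300/1300]
  600 → container 5  [load 1200/1300]
  1200 → container 7 (new)  [load 1200/1300]
  1100 → container 8 (new)  [load 1100/1300]
8 containers opened.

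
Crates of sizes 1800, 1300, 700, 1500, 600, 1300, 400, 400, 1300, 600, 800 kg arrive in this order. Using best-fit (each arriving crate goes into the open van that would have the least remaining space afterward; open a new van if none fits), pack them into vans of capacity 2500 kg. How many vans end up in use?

  1800 → van 1 (new)  [load 1800/2500]
  1300 → van 2 (new)  [load 1300/2500]
  700 → van 1  [load 2500/2500]
  1500 → van 3 (new)  [load 1500/2500]
  600 → van 3  [load 2100/2500]
  1300 → van 4 (new)  [load 1300/2500]
  400 → van 3  [load 2500/2500]
  400 → van 2  [load 1700/2500]
  1300 → van 5 (new)  [load 1300/2500]
  600 → van 2  [load 2300/2500]
  800 → van 4  [load 2100/2500]
5 vans opened.

5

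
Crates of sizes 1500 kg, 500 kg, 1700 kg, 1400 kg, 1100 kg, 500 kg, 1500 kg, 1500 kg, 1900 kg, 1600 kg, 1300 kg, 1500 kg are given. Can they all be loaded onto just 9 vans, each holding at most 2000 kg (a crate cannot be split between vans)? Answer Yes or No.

No

Total = 16000 kg; ⌈16000/2000⌉ = 8.
10 crates each exceed half the capacity and cannot share a van, forcing at least 10 vans.
At least 10 vans are required, but only 9 are allowed.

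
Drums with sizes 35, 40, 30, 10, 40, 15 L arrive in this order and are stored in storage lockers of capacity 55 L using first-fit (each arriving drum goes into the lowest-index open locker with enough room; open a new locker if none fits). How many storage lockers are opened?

  35 → locker 1 (new)  [load 35/55]
  40 → locker 2 (new)  [load 40/55]
  30 → locker 3 (new)  [load 30/55]
  10 → locker 1  [load 45/55]
  40 → locker 4 (new)  [load 40/55]
  15 → locker 2  [load 55/55]
4 storage lockers opened.

4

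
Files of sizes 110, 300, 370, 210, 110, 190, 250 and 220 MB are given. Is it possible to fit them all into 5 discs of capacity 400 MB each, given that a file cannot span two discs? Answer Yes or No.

A valid assignment using 5 discs:
  disc 1: 370 = 370
  disc 2: 300 = 300
  disc 3: 250 + 110 = 360
  disc 4: 220 + 110 = 330
  disc 5: 210 + 190 = 400
Every load is within 400 MB, so 5 discs suffice.

Yes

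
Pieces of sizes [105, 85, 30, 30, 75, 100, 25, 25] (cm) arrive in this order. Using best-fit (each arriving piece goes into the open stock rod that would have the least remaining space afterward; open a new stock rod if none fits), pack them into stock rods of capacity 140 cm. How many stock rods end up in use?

4

  105 → stock rod 1 (new)  [load 105/140]
  85 → stock rod 2 (new)  [load 85/140]
  30 → stock rod 1  [load 135/140]
  30 → stock rod 2  [load 115/140]
  75 → stock rod 3 (new)  [load 75/140]
  100 → stock rod 4 (new)  [load 100/140]
  25 → stock rod 2  [load 140/140]
  25 → stock rod 4  [load 125/140]
4 stock rods opened.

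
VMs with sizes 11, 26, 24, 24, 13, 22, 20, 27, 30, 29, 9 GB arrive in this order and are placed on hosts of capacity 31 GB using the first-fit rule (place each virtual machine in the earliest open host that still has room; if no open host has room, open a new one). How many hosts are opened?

9

  11 → host 1 (new)  [load 11/31]
  26 → host 2 (new)  [load 26/31]
  24 → host 3 (new)  [load 24/31]
  24 → host 4 (new)  [load 24/31]
  13 → host 1  [load 24/31]
  22 → host 5 (new)  [load 22/31]
  20 → host 6 (new)  [load 20/31]
  27 → host 7 (new)  [load 27/31]
  30 → host 8 (new)  [load 30/31]
  29 → host 9 (new)  [load 29/31]
  9 → host 5  [load 31/31]
9 hosts opened.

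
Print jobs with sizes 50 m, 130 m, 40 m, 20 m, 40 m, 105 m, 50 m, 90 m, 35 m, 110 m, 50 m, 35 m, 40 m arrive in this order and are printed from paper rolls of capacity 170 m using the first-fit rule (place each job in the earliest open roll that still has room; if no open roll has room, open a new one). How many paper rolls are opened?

6

  50 → roll 1 (new)  [load 50/170]
  130 → roll 2 (new)  [load 130/170]
  40 → roll 1  [load 90/170]
  20 → roll 1  [load 110/170]
  40 → roll 1  [load 150/170]
  105 → roll 3 (new)  [load 105/170]
  50 → roll 3  [load 155/170]
  90 → roll 4 (new)  [load 90/170]
  35 → roll 2  [load 165/170]
  110 → roll 5 (new)  [load 110/170]
  50 → roll 4  [load 140/170]
  35 → roll 5  [load 145/170]
  40 → roll 6 (new)  [load 40/170]
6 paper rolls opened.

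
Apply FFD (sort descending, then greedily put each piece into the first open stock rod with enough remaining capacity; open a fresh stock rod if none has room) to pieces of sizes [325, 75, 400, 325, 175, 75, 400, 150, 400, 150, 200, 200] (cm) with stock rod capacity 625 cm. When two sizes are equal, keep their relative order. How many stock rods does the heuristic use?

5

Sorted descending: 400, 400, 400, 325, 325, 200, 200, 175, 150, 150, 75, 75.
  400 → stock rod 1 (new)  [load 400/625]
  400 → stock rod 2 (new)  [load 400/625]
  400 → stock rod 3 (new)  [load 400/625]
  325 → stock rod 4 (new)  [load 325/625]
  325 → stock rod 5 (new)  [load 325/625]
  200 → stock rod 1  [load 600/625]
  200 → stock rod 2  [load 600/625]
  175 → stock rod 3  [load 575/625]
  150 → stock rod 4  [load 475/625]
  150 → stock rod 4  [load 625/625]
  75 → stock rod 5  [load 400/625]
  75 → stock rod 5  [load 475/625]
5 stock rods opened.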